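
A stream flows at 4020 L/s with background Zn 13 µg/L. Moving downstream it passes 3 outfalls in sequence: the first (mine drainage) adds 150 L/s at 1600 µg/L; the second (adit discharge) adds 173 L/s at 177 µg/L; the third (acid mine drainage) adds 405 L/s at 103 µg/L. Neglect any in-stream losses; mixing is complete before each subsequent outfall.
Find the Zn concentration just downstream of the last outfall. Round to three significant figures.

76.8 µg/L

After outfall 1: Q = 4020 + 150.0 = 4170 L/s; C = (4020·13.00 + 150.0·1600)/4170 = 70.09 µg/L.
After outfall 2: Q = 4170 + 173.0 = 4343 L/s; C = (4170·70.09 + 173.0·177.0)/4343 = 74.35 µg/L.
After outfall 3: Q = 4343 + 405.0 = 4748 L/s; C = (4343·74.35 + 405.0·103.0)/4748 = 76.79 µg/L.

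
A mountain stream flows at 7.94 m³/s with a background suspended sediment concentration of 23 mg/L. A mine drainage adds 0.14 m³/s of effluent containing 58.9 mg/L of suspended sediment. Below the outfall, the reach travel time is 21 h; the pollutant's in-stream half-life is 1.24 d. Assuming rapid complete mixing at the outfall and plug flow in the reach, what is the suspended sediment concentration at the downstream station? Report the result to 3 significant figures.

Mixed concentration C = ΣQC/ΣQ = (7.940·23.00 + 0.1400·58.90) / 8.080 = 190.9/8.080 = 23.62 mg/L.
Half-life 1.24 d → k = ln 2 / 1.24 = 0.5590 d⁻¹.
First-order decay: C = 23.62·exp(−k·t) = 23.62·0.6132 = 14.48 mg/L.

14.5 mg/L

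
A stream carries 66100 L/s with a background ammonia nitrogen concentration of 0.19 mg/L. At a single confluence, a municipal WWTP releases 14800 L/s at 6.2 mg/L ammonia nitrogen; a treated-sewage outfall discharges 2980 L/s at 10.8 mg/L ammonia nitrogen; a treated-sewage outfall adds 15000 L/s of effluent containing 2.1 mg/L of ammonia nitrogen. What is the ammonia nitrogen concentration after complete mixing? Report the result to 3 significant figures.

Mixed concentration C = ΣQC/ΣQ = (66100·0.1900 + 14800·6.200 + 2980·10.80 + 15000·2.100) / 98880 = 168000/98880 = 1.699 mg/L.

1.70 mg/L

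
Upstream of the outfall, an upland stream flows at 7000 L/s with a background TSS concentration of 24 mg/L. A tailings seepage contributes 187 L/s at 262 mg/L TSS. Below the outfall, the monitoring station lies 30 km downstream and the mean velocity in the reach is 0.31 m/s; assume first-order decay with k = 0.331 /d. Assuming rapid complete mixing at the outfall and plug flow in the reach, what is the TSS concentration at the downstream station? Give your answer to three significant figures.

20.8 mg/L

After mixing, C = (7000·24.00 + 187.0·262.0) / 7187 = 217000/7187 = 30.19 mg/L.
Travel time t = 30·1000 / 0.31 = 96770 s = 26.88 h.
Decay over the reach: 30.19·exp(−kt) = 30.19·0.6902 = 20.84 mg/L.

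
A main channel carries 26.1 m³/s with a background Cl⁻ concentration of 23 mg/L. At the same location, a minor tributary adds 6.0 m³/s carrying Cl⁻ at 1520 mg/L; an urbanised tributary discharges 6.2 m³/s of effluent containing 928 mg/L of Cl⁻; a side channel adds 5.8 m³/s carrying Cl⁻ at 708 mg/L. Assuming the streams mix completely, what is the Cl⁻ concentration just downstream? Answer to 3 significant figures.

Mass balance: C = (26.10·23.00 + 6.000·1520 + 6.200·928.0 + 5.800·708.0) / 44.10 = 19580/44.10 = 444.0 mg/L.

444 mg/L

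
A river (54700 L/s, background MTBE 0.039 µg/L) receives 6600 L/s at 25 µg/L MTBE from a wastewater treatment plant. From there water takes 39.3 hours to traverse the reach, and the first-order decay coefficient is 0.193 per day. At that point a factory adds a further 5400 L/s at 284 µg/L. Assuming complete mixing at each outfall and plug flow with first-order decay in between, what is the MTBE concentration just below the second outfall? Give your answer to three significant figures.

Mixed concentration C = ΣQC/ΣQ = (54700·0.03900 + 6600·25.00) / 61300 = 167100/61300 = 2.726 µg/L; combined flow 61300 L/s.
First-order decay: C = 2.726·exp(−k·t) = 2.726·0.7290 = 1.988 µg/L.
Second outfall: C = (61300·1.988 + 5400·284.0)/66700 = 24.82 µg/L.

24.8 µg/L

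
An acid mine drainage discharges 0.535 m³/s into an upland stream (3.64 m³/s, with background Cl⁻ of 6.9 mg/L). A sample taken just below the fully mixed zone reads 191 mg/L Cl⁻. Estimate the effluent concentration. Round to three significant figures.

Mass balance: 3.640·6.900 + 0.5350·Cₑ = 4.175·191.0
→ Cₑ = (4.175·191.0 − 3.640·6.900) / 0.5350 = 1444 mg/L.

1440 mg/L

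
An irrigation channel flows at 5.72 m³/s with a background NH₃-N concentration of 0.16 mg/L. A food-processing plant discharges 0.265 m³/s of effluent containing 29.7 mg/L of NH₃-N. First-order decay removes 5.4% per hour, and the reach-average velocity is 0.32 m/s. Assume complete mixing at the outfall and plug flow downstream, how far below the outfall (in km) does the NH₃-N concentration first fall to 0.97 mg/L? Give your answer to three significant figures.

Mixed concentration C = ΣQC/ΣQ = (5.720·0.1600 + 0.2650·29.70) / 5.985 = 8.786/5.985 = 1.468 mg/L.
5.4%/h lost → k = −ln(1 − 0.054) = 0.05551 h⁻¹.
Set 1.468·exp(−k·t) = 0.97 → t = ln(1.468/0.97)/k = 26870 s = 7.464 h.
Distance = v·t = 0.32·26870 = 8598 m = 8.598 km.

8.60 km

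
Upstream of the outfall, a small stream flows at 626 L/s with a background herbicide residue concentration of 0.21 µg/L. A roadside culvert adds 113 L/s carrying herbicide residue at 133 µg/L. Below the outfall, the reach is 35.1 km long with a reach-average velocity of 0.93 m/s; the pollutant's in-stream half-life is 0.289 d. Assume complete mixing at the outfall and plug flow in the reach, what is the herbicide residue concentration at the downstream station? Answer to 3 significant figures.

Mixed concentration C = ΣQC/ΣQ = (626.0·0.2100 + 113.0·133.0) / 739.0 = 15160/739.0 = 20.51 µg/L.
Travel time t = 35.1·1000 / 0.93 = 37740 s = 10.48 h.
Half-life 0.289 d → k = ln 2 / 0.289 = 2.398 d⁻¹.
First-order decay: C = 20.51·exp(−k·t) = 20.51·0.3507 = 7.195 µg/L.

7.20 µg/L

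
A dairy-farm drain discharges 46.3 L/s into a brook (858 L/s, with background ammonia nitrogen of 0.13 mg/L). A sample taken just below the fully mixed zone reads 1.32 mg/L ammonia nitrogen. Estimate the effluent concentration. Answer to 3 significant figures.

23.4 mg/L

Mass balance: 858.0·0.1300 + 46.30·Cₑ = 904.3·1.320
→ Cₑ = (904.3·1.320 − 858.0·0.1300) / 46.30 = 23.37 mg/L.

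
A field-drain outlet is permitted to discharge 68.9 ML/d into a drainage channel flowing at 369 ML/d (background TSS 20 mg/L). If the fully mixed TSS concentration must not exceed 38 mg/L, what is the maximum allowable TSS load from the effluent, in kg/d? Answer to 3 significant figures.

Mass balance at the limit: 369.0·20.00 + 68.90·Cₑ = 437.9·38 → Cₑ = 134.4 mg/L.
68.90 ML/d = 0.7975 m³/s. Load = 0.7975 m³/s × 134.4 g/m³ × 86 400 s/d = 9260 kg/d.

9260 kg/d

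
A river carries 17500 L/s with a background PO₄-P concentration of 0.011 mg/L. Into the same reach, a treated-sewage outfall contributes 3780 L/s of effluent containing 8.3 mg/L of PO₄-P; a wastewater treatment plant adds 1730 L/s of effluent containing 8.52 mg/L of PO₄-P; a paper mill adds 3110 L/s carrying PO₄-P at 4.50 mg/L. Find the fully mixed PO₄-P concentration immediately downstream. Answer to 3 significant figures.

2.31 mg/L

Mixed concentration C = ΣQC/ΣQ = (17500·0.01100 + 3780·8.300 + 1730·8.520 + 3110·4.500) / 26120 = 60300/26120 = 2.309 mg/L.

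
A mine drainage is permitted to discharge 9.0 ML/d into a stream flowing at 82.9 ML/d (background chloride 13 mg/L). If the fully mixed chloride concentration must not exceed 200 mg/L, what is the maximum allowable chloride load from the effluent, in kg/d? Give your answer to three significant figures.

17300 kg/d

Mass balance at the limit: 82.90·13.00 + 9.000·Cₑ = 91.90·200 → Cₑ = 1922 mg/L.
9.000 ML/d = 0.1042 m³/s. Load = 0.1042 m³/s × 1922 g/m³ × 86 400 s/d = 17300 kg/d.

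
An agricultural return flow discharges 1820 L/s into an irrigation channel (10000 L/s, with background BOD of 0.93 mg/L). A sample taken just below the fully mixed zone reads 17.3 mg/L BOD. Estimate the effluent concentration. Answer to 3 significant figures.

Mass balance: 10000·0.9300 + 1820·Cₑ = 11820·17.30
→ Cₑ = (11820·17.30 − 10000·0.9300) / 1820 = 107.2 mg/L.

107 mg/L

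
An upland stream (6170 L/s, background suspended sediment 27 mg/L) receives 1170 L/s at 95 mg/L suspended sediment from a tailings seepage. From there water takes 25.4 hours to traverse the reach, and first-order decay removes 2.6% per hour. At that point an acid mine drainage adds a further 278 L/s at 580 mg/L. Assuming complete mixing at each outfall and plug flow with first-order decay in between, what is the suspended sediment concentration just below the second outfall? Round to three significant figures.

39.8 mg/L

After mixing, C = (6170·27.00 + 1170·95.00) / 7340 = 277700/7340 = 37.84 mg/L; combined flow 7340 L/s.
2.6%/h lost → k = −ln(1 − 0.026) = 0.02634 h⁻¹.
First-order decay: C = 37.84·exp(−k·t) = 37.84·0.5122 = 19.38 mg/L.
Second outfall: C = (7340·19.38 + 278.0·580.0)/7618 = 39.84 mg/L.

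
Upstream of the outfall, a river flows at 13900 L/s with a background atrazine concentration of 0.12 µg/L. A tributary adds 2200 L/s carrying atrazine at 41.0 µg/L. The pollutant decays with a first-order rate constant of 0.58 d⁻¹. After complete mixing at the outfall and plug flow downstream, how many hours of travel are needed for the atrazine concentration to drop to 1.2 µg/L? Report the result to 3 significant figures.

64.5 h

Mass balance: C = (13900·0.1200 + 2200·41.00) / 16100 = 91870/16100 = 5.706 µg/L.
5.706·exp(−k·t) = 1.2 → t = ln(5.706/1.2)/k = 232300 s = 64.52 h.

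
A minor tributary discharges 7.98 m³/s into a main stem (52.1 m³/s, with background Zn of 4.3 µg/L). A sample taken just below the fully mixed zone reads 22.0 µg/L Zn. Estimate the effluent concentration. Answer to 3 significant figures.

Mass balance: 52.10·4.300 + 7.980·Cₑ = 60.08·22.00
→ Cₑ = (60.08·22.00 − 52.10·4.300) / 7.980 = 137.6 µg/L.

138 µg/L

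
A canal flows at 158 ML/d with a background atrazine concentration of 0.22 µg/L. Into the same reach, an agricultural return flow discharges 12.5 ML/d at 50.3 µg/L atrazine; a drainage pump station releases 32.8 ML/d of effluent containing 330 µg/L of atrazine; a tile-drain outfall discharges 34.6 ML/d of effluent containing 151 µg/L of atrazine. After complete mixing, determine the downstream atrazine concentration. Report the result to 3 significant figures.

Conservation of mass: C = (158.0·0.2200 + 12.50·50.30 + 32.80·330.0 + 34.60·151.0) / 237.9 = 16710/237.9 = 70.25 µg/L.

70.2 µg/L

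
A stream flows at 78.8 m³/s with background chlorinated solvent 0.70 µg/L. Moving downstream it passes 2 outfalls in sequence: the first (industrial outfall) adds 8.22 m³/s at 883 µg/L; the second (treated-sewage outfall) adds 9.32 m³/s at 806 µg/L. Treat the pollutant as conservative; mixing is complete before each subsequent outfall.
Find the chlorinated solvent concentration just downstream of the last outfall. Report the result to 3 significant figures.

154 µg/L

After outfall 1: Q = 78.80 + 8.220 = 87.02 m³/s; C = (78.80·0.7000 + 8.220·883.0)/87.02 = 84.04 µg/L.
After outfall 2: Q = 87.02 + 9.320 = 96.34 m³/s; C = (87.02·84.04 + 9.320·806.0)/96.34 = 153.9 µg/L.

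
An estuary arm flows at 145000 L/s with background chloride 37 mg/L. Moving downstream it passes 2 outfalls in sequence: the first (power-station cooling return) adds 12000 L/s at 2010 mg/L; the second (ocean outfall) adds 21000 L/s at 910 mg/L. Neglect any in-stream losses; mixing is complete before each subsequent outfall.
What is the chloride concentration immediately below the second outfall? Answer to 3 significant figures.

273 mg/L

Below outfall 1: Q → 157000 L/s, C = (145000·37.00 + 12000·2010)/157000 = 187.8 mg/L.
Below outfall 2: Q → 178000 L/s, C = (157000·187.8 + 21000·910.0)/178000 = 273.0 mg/L.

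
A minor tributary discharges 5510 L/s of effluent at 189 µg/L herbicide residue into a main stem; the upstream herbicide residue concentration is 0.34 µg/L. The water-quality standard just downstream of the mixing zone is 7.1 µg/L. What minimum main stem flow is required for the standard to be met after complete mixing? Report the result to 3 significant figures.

Set C_mix = 7.1: (Q·0.3400 + 5510·189.0) / (Q + 5510) = 7.1
→ Q = 5510·(189.0 − 7.1)/(7.1 − 0.3400) = 148300 L/s.

148000 L/s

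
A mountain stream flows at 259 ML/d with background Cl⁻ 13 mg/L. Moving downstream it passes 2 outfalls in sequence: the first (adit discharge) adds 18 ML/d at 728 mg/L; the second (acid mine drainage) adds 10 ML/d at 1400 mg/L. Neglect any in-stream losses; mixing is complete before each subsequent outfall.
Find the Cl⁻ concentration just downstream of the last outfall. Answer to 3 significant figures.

106 mg/L

Outfall 1: combined Q = 277.0 ML/d; C = (259.0·13.00 + 18.00·728.0)/277.0 = 59.46 mg/L.
Outfall 2: combined Q = 287.0 ML/d; C = (277.0·59.46 + 10.00·1400)/287.0 = 106.2 mg/L.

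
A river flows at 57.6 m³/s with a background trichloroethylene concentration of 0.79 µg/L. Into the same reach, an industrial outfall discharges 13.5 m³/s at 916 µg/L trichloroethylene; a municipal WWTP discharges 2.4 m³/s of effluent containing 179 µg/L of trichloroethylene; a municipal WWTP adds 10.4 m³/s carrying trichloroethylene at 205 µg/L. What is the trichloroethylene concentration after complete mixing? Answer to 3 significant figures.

Conservation of mass: C = (57.60·0.7900 + 13.50·916.0 + 2.400·179.0 + 10.40·205.0) / 83.90 = 14970/83.90 = 178.5 µg/L.

178 µg/L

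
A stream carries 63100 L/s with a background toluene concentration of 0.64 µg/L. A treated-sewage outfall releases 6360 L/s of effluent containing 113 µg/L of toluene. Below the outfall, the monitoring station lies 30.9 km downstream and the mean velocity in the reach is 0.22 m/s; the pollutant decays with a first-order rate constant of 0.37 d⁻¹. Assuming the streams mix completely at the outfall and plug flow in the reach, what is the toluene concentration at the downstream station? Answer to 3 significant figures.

After mixing, C = (63100·0.6400 + 6360·113.0) / 69460 = 759100/69460 = 10.93 µg/L.
Travel time t = 30.9·1000 / 0.22 = 140500 s = 39.02 h.
Decay over the reach: 10.93·exp(−kt) = 10.93·0.5480 = 5.989 µg/L.

5.99 µg/L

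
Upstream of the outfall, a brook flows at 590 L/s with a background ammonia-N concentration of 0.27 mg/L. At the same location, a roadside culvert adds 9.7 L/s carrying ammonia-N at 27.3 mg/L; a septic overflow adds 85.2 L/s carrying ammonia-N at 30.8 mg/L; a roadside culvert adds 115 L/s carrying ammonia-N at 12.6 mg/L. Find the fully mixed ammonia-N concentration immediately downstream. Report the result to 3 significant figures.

Mixed concentration C = ΣQC/ΣQ = (590.0·0.2700 + 9.700·27.30 + 85.20·30.80 + 115.0·12.60) / 799.9 = 4497/799.9 = 5.622 mg/L.

5.62 mg/L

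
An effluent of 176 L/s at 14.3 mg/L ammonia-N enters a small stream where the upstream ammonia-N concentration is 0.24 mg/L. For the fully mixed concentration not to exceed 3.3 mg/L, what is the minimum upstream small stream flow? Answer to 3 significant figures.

633 L/s

Set C_mix = 3.3: (Q·0.2400 + 176.0·14.30) / (Q + 176.0) = 3.3
→ Q = 176.0·(14.30 − 3.3)/(3.3 − 0.2400) = 632.7 L/s.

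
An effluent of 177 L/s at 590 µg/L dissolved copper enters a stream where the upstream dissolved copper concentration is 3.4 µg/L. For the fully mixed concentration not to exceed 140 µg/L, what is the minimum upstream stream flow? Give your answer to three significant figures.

Set C_mix = 140: (Q·3.400 + 177.0·590.0) / (Q + 177.0) = 140
→ Q = 177.0·(590.0 − 140)/(140 − 3.400) = 583.1 L/s.

583 L/s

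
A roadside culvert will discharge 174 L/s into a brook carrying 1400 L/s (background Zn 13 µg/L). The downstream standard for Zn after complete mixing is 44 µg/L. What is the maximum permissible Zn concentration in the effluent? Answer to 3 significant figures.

293 µg/L

At the limit, (Qr·Cr + Qe·Cₑ)/(Qr + Qe) = 44:
Cₑ = (1574·44 − 1400·13.00) / 174.0 = 293.4 µg/L.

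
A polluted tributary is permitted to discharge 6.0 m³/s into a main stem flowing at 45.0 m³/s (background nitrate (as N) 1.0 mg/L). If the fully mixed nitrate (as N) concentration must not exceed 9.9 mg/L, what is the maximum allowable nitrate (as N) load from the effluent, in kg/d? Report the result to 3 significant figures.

39700 kg/d

Mass balance at the limit: 45.00·1.000 + 6.000·Cₑ = 51.00·9.9 → Cₑ = 76.65 mg/L.
Load = 6.000 m³/s × 76.65 g/m³ × 86 400 s/d = 39740 kg/d.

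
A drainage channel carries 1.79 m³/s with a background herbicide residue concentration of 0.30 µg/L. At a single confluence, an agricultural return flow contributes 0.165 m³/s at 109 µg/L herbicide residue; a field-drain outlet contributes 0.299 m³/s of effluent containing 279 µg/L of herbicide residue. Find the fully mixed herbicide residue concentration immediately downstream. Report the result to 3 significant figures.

Flow-weighted average: C = (1.790·0.3000 + 0.1650·109.0 + 0.2990·279.0) / 2.254 = 101.9/2.254 = 45.23 µg/L.

45.2 µg/L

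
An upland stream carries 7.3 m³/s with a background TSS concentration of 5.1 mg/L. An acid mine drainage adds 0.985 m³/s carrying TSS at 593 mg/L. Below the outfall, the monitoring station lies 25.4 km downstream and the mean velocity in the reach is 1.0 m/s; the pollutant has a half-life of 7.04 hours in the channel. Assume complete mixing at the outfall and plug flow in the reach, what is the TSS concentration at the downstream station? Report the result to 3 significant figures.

37.4 mg/L

Mass balance: C = (7.300·5.100 + 0.9850·593.0) / 8.285 = 621.3/8.285 = 75.00 mg/L.
Travel time t = 25.4·1000 / 1.0 = 25400 s = 7.056 h.
Half-life 7.04 h → k = ln 2 / 7.04 = 0.09846 h⁻¹ = 2.363 d⁻¹.
After decay, C = 75.00 × e^(−kt) = 75.00 × 0.4992 = 37.44 mg/L.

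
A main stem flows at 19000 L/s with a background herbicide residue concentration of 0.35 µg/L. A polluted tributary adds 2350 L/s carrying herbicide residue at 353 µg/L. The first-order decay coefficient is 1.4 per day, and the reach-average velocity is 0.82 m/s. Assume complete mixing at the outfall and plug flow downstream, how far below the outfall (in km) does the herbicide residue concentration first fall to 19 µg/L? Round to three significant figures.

Mixed concentration C = ΣQC/ΣQ = (19000·0.3500 + 2350·353.0) / 21350 = 836200/21350 = 39.17 µg/L.
Set 39.17·exp(−k·t) = 19 → t = ln(39.17/19)/k = 44640 s = 12.40 h.
Distance = v·t = 0.82·44640 = 36610 m = 36.61 km.

36.6 km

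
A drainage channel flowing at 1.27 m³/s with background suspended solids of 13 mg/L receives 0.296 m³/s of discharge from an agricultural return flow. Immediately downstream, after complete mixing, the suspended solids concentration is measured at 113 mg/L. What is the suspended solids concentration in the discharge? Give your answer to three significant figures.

Mass balance: 1.270·13.00 + 0.2960·Cₑ = 1.566·113.0
→ Cₑ = (1.566·113.0 − 1.270·13.00) / 0.2960 = 542.1 mg/L.

542 mg/L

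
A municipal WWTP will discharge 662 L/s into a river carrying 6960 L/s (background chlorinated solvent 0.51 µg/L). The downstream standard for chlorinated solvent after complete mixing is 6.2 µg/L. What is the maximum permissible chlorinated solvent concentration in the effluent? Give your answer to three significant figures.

At the limit, (Qr·Cr + Qe·Cₑ)/(Qr + Qe) = 6.2:
Cₑ = (7622·6.2 − 6960·0.5100) / 662.0 = 66.02 µg/L.

66.0 µg/L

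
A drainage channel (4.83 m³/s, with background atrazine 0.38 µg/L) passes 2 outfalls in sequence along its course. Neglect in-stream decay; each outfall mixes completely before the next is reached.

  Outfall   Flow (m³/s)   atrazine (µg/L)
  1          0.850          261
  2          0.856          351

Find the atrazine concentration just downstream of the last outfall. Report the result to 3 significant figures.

Outfall 1: combined Q = 5.680 m³/s; C = (4.830·0.3800 + 0.8500·261.0)/5.680 = 39.38 µg/L.
Outfall 2: combined Q = 6.536 m³/s; C = (5.680·39.38 + 0.8560·351.0)/6.536 = 80.19 µg/L.

80.2 µg/L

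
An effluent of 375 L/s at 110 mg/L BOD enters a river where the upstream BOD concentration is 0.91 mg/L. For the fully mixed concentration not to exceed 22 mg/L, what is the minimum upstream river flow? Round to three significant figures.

Set C_mix = 22: (Q·0.9100 + 375.0·110.0) / (Q + 375.0) = 22
→ Q = 375.0·(110.0 − 22)/(22 − 0.9100) = 1565 L/s.

1560 L/s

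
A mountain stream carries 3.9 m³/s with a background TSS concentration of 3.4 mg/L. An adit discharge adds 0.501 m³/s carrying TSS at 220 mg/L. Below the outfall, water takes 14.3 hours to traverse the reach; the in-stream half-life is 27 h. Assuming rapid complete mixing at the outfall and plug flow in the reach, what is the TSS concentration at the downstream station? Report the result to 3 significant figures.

19.4 mg/L

After mixing, C = (3.900·3.400 + 0.5010·220.0) / 4.401 = 123.5/4.401 = 28.06 mg/L.
Half-life 27 h → k = ln 2 / 27 = 0.02567 h⁻¹ = 0.6161 d⁻¹.
Decay over the reach: 28.06·exp(−kt) = 28.06·0.6927 = 19.44 mg/L.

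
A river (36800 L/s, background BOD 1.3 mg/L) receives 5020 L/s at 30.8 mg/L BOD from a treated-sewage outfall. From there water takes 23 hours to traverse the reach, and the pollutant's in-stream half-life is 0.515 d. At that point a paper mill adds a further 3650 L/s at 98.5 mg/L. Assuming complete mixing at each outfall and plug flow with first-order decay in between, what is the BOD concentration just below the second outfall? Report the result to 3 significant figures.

Mass balance: C = (36800·1.300 + 5020·30.80) / 41820 = 202500/41820 = 4.841 mg/L; combined flow 41820 L/s.
Half-life 0.515 d → k = ln 2 / 0.515 = 1.346 d⁻¹.
Applying C = C₀e^(−kt): 4.841 × 0.2753 = 1.333 mg/L.
At the second outfall, C = (41820·1.333 + 3650·98.50) / (41820 + 3650) = 9.133 mg/L.

9.13 mg/L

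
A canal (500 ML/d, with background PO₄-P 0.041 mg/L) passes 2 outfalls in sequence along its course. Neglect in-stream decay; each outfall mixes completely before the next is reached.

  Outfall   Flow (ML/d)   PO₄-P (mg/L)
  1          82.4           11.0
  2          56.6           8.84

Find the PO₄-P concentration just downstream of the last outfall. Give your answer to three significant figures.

2.23 mg/L

After outfall 1: Q = 500.0 + 82.40 = 582.4 ML/d; C = (500.0·0.04100 + 82.40·11.00)/582.4 = 1.592 mg/L.
After outfall 2: Q = 582.4 + 56.60 = 639.0 ML/d; C = (582.4·1.592 + 56.60·8.840)/639.0 = 2.234 mg/L.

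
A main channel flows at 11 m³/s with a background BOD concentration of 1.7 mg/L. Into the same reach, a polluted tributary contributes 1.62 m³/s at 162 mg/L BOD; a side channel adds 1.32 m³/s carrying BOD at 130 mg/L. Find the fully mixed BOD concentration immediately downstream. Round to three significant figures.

Mass balance: C = (11.00·1.700 + 1.620·162.0 + 1.320·130.0) / 13.94 = 452.7/13.94 = 32.48 mg/L.

32.5 mg/L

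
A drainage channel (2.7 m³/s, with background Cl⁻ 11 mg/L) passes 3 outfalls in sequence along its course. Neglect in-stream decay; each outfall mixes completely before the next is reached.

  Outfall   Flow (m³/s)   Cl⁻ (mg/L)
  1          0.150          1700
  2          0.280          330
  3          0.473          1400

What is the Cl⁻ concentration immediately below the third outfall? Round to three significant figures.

288 mg/L

Below outfall 1: Q → 2.850 m³/s, C = (2.700·11.00 + 0.1500·1700)/2.850 = 99.89 mg/L.
Below outfall 2: Q → 3.130 m³/s, C = (2.850·99.89 + 0.2800·330.0)/3.130 = 120.5 mg/L.
Below outfall 3: Q → 3.603 m³/s, C = (3.130·120.5 + 0.4730·1400)/3.603 = 288.5 mg/L.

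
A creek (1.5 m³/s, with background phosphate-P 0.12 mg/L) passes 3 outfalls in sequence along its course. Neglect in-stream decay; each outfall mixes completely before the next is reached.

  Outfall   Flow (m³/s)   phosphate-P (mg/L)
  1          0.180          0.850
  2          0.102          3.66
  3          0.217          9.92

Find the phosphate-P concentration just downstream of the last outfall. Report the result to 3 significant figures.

1.43 mg/L

Below outfall 1: Q → 1.680 m³/s, C = (1.500·0.1200 + 0.1800·0.8500)/1.680 = 0.1982 mg/L.
Below outfall 2: Q → 1.782 m³/s, C = (1.680·0.1982 + 0.1020·3.660)/1.782 = 0.3964 mg/L.
Below outfall 3: Q → 1.999 m³/s, C = (1.782·0.3964 + 0.2170·9.920)/1.999 = 1.430 mg/L.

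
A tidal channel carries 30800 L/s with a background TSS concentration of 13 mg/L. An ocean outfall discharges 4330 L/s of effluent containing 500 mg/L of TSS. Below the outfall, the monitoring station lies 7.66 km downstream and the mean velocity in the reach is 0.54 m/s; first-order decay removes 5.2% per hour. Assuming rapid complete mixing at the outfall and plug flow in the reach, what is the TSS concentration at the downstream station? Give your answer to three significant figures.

Mass balance: C = (30800·13.00 + 4330·500.0) / 35130 = 2565000/35130 = 73.03 mg/L.
Travel time t = 7.66·1000 / 0.54 = 14190 s = 3.940 h.
5.2%/h lost → k = −ln(1 − 0.052) = 0.05340 h⁻¹.
Decay over the reach: 73.03·exp(−kt) = 73.03·0.8102 = 59.17 mg/L.

59.2 mg/L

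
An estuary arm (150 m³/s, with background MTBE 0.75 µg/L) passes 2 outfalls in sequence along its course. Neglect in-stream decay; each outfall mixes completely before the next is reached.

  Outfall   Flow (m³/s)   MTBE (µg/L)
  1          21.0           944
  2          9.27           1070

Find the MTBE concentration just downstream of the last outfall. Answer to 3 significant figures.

Below outfall 1: Q → 171.0 m³/s, C = (150.0·0.7500 + 21.00·944.0)/171.0 = 116.6 µg/L.
Below outfall 2: Q → 180.3 m³/s, C = (171.0·116.6 + 9.270·1070)/180.3 = 165.6 µg/L.

166 µg/L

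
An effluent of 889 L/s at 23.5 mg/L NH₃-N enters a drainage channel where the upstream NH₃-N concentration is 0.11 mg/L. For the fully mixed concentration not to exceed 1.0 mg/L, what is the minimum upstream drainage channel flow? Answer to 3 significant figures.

22500 L/s

Set C_mix = 1.0: (Q·0.1100 + 889.0·23.50) / (Q + 889.0) = 1.0
→ Q = 889.0·(23.50 − 1.0)/(1.0 − 0.1100) = 22470 L/s.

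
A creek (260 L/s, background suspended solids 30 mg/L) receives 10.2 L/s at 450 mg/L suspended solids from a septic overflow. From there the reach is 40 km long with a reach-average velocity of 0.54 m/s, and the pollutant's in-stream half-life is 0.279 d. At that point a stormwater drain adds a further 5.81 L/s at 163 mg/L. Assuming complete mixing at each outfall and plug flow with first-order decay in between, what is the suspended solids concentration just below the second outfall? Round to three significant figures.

8.77 mg/L

Conservation of mass: C = (260.0·30.00 + 10.20·450.0) / 270.2 = 12390/270.2 = 45.85 mg/L; combined flow 270.2 L/s.
Travel time t = 40·1000 / 0.54 = 74070 s = 20.58 h.
Half-life 0.279 d → k = ln 2 / 0.279 = 2.484 d⁻¹.
First-order decay: C = 45.85·exp(−k·t) = 45.85·0.1188 = 5.449 mg/L.
At the second outfall, C = (270.2·5.449 + 5.810·163.0) / (270.2 + 5.810) = 8.766 mg/L.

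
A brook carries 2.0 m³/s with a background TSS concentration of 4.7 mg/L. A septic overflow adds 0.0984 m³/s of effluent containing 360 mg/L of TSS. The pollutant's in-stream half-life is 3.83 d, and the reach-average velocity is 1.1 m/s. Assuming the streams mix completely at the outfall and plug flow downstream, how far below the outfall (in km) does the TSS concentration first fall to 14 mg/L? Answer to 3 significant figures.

After mixing, C = (2.000·4.700 + 0.09840·360.0) / 2.098 = 44.82/2.098 = 21.36 mg/L.
Half-life 3.83 d → k = ln 2 / 3.83 = 0.1810 d⁻¹.
Set 21.36·exp(−k·t) = 14 → t = ln(21.36/14)/k = 201700 s = 56.03 h.
Distance = v·t = 1.1·201700 = 221900 m = 221.9 km.

222 km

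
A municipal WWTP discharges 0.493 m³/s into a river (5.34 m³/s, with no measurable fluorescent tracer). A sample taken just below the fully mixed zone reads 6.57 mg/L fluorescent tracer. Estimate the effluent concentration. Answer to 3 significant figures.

Mass balance: 5.340·0 + 0.4930·Cₑ = 5.833·6.570
→ Cₑ = (5.833·6.570 − 5.340·0) / 0.4930 = 77.73 mg/L.

77.7 mg/L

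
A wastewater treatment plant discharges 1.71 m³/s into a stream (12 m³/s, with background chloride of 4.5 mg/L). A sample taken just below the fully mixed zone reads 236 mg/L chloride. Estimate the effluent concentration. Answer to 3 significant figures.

Mass balance: 12.00·4.500 + 1.710·Cₑ = 13.71·236.0
→ Cₑ = (13.71·236.0 − 12.00·4.500) / 1.710 = 1861 mg/L.

1860 mg/L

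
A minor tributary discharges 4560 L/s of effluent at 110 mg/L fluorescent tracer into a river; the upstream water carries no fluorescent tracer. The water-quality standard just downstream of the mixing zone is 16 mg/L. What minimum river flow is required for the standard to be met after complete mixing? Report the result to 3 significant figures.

26800 L/s

Set C_mix = 16: (Q·0 + 4560·110.0) / (Q + 4560) = 16
→ Q = 4560·(110.0 − 16)/(16 − 0) = 26790 L/s.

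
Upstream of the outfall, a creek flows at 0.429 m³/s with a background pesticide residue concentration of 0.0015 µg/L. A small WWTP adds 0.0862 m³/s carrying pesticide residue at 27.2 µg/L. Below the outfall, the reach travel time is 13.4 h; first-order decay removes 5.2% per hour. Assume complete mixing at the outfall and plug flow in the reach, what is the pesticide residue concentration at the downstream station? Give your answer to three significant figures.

Flow-weighted average: C = (0.4290·0.001500 + 0.08620·27.20) / 0.5152 = 2.345/0.5152 = 4.552 µg/L.
5.2%/h lost → k = −ln(1 − 0.052) = 0.05340 h⁻¹.
After decay, C = 4.552 × e^(−kt) = 4.552 × 0.4889 = 2.226 µg/L.

2.23 µg/L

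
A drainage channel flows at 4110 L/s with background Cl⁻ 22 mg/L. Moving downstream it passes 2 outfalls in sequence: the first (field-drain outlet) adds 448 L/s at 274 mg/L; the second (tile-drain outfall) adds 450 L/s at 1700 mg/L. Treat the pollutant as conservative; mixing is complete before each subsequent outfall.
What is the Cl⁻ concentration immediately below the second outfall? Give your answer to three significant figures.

After outfall 1: Q = 4110 + 448.0 = 4558 L/s; C = (4110·22.00 + 448.0·274.0)/4558 = 46.77 mg/L.
After outfall 2: Q = 4558 + 450.0 = 5008 L/s; C = (4558·46.77 + 450.0·1700)/5008 = 195.3 mg/L.

195 mg/L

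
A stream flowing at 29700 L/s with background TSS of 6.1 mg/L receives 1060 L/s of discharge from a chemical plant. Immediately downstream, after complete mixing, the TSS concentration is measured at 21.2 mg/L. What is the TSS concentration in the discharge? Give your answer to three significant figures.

Mass balance: 29700·6.100 + 1060·Cₑ = 30760·21.20
→ Cₑ = (30760·21.20 − 29700·6.100) / 1060 = 444.3 mg/L.

444 mg/L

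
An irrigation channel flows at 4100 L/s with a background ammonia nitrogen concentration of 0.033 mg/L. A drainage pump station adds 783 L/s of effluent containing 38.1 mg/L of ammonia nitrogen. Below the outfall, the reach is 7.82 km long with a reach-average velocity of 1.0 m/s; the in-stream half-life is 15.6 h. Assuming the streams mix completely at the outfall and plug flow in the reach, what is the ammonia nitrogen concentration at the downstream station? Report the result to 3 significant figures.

Flow-weighted average: C = (4100·0.03300 + 783.0·38.10) / 4883 = 29970/4883 = 6.137 mg/L.
Travel time t = 7.82·1000 / 1.0 = 7820 s = 2.172 h.
Half-life 15.6 h → k = ln 2 / 15.6 = 0.04443 h⁻¹ = 1.066 d⁻¹.
After decay, C = 6.137 × e^(−kt) = 6.137 × 0.9080 = 5.572 mg/L.

5.57 mg/L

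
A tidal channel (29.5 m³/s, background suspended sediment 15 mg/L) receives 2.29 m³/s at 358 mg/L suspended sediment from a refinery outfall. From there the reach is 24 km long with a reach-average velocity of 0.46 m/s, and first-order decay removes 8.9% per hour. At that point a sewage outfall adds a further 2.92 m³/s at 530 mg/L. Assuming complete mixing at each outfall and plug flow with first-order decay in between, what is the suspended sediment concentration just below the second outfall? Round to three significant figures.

Flow-weighted average: C = (29.50·15.00 + 2.290·358.0) / 31.79 = 1262/31.79 = 39.71 mg/L; combined flow 31.79 m³/s.
Travel time t = 24·1000 / 0.46 = 52170 s = 14.49 h.
8.9%/h lost → k = −ln(1 − 0.089) = 0.09321 h⁻¹.
First-order decay: C = 39.71·exp(−k·t) = 39.71·0.2590 = 10.28 mg/L.
At the second outfall, C = (31.79·10.28 + 2.920·530.0) / (31.79 + 2.920) = 54.01 mg/L.

54.0 mg/L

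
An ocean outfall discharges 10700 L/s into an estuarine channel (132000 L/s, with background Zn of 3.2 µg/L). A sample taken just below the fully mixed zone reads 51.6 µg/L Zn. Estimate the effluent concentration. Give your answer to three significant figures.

Mass balance: 132000·3.200 + 10700·Cₑ = 142700·51.60
→ Cₑ = (142700·51.60 − 132000·3.200) / 10700 = 648.7 µg/L.

649 µg/L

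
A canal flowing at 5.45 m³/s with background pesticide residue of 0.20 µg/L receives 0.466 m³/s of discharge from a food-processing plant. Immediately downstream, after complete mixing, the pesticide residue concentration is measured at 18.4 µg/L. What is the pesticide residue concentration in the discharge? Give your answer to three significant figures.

Mass balance: 5.450·0.2000 + 0.4660·Cₑ = 5.916·18.40
→ Cₑ = (5.916·18.40 − 5.450·0.2000) / 0.4660 = 231.3 µg/L.

231 µg/L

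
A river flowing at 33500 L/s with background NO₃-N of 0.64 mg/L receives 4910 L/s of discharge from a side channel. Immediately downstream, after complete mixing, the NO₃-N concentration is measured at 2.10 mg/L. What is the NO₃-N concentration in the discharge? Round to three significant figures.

Mass balance: 33500·0.6400 + 4910·Cₑ = 38410·2.100
→ Cₑ = (38410·2.100 − 33500·0.6400) / 4910 = 12.06 mg/L.

12.1 mg/L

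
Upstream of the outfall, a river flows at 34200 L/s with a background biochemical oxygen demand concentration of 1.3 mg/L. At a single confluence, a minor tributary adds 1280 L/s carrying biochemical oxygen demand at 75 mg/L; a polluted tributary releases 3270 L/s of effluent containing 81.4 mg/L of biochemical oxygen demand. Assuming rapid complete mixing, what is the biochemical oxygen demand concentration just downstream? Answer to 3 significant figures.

10.5 mg/L

Mixed concentration C = ΣQC/ΣQ = (34200·1.300 + 1280·75.00 + 3270·81.40) / 38750 = 406600/38750 = 10.49 mg/L.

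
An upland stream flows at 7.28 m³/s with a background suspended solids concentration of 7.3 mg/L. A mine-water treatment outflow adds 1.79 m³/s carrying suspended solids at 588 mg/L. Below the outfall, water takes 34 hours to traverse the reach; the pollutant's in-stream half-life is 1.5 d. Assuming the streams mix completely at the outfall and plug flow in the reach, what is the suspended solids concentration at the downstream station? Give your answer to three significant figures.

Conservation of mass: C = (7.280·7.300 + 1.790·588.0) / 9.070 = 1106/9.070 = 121.9 mg/L.
Half-life 1.5 d → k = ln 2 / 1.5 = 0.4621 d⁻¹.
After decay, C = 121.9 × e^(−kt) = 121.9 × 0.5196 = 63.34 mg/L.

63.3 mg/L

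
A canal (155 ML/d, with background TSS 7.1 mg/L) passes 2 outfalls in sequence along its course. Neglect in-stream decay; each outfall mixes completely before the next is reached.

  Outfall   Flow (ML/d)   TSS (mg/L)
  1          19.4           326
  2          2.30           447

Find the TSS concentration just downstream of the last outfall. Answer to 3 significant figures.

47.8 mg/L

Below outfall 1: Q → 174.4 ML/d, C = (155.0·7.100 + 19.40·326.0)/174.4 = 42.57 mg/L.
Below outfall 2: Q → 176.7 ML/d, C = (174.4·42.57 + 2.300·447.0)/176.7 = 47.84 mg/L.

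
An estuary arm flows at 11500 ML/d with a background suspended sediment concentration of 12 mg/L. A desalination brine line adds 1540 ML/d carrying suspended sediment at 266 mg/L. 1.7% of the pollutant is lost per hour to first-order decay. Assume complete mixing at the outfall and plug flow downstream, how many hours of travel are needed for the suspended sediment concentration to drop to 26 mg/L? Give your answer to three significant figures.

Flow-weighted average: C = (11500·12.00 + 1540·266.0) / 13040 = 547600/13040 = 42.00 mg/L.
1.7%/h lost → k = −ln(1 − 0.017) = 0.01715 h⁻¹.
42.00·exp(−k·t) = 26 → t = ln(42.00/26)/k = 100700 s = 27.97 h.

28.0 h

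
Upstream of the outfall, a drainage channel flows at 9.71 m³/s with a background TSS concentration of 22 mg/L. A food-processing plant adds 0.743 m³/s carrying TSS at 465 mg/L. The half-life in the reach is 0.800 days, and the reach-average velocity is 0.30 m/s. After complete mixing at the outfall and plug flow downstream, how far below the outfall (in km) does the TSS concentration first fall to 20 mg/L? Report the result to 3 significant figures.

Mass balance: C = (9.710·22.00 + 0.7430·465.0) / 10.45 = 559.1/10.45 = 53.49 mg/L.
Half-life 0.800 d → k = ln 2 / 0.800 = 0.8664 d⁻¹.
Set 53.49·exp(−k·t) = 20 → t = ln(53.49/20)/k = 98100 s = 27.25 h.
Distance = v·t = 0.30·98100 = 29430 m = 29.43 km.

29.4 km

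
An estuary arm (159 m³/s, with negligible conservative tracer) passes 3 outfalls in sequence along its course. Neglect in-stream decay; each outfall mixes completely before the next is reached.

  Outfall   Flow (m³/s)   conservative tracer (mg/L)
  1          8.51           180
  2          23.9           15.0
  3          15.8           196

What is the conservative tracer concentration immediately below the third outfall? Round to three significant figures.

After outfall 1: Q = 159.0 + 8.510 = 167.5 m³/s; C = (159.0·0 + 8.510·180.0)/167.5 = 9.145 mg/L.
After outfall 2: Q = 167.5 + 23.90 = 191.4 m³/s; C = (167.5·9.145 + 23.90·15.00)/191.4 = 9.876 mg/L.
After outfall 3: Q = 191.4 + 15.80 = 207.2 m³/s; C = (191.4·9.876 + 15.80·196.0)/207.2 = 24.07 mg/L.

24.1 mg/L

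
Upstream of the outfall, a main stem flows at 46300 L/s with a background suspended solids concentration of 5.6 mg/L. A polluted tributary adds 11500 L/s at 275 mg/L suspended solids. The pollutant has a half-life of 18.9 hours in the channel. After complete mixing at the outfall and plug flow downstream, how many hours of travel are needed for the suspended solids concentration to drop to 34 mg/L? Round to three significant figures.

Mixed concentration C = ΣQC/ΣQ = (46300·5.600 + 11500·275.0) / 57800 = 3422000/57800 = 59.20 mg/L.
Half-life 18.9 h → k = ln 2 / 18.9 = 0.03667 h⁻¹ = 0.8802 d⁻¹.
59.20·exp(−k·t) = 34 → t = ln(59.20/34)/k = 54440 s = 15.12 h.

15.1 h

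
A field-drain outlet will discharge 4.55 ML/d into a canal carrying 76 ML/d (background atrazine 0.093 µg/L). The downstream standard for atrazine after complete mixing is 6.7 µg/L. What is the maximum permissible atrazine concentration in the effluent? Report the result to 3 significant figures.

At the limit, (Qr·Cr + Qe·Cₑ)/(Qr + Qe) = 6.7:
Cₑ = (80.55·6.7 − 76.00·0.09300) / 4.550 = 117.1 µg/L.

117 µg/L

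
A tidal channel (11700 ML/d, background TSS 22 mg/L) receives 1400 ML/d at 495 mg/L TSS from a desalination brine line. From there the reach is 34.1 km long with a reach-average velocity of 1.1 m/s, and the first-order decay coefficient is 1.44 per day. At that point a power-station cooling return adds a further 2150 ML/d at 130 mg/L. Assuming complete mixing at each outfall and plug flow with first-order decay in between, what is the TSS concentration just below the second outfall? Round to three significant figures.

Flow-weighted average: C = (11700·22.00 + 1400·495.0) / 13100 = 950400/13100 = 72.55 mg/L; combined flow 13100 ML/d.
Travel time t = 34.1·1000 / 1.1 = 31000 s = 8.611 h.
After decay, C = 72.55 × e^(−kt) = 72.55 × 0.5965 = 43.28 mg/L.
At the second outfall, C = (13100·43.28 + 2150·130.0) / (13100 + 2150) = 55.50 mg/L.

55.5 mg/L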